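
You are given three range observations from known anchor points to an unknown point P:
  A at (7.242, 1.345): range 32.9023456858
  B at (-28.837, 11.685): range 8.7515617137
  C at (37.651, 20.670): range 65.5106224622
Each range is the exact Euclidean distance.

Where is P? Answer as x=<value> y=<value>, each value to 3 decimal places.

eq1: (x − 7.242)² + (y − 1.345)² = 32.9023456858²
eq2: (x + 28.837)² + (y − 11.685)² = 8.7515617137²
eq3: (x − 37.651)² + (y − 20.670)² = 65.5106224622²
eq1−eq3, eq1−eq2 (x²,y² cancel):
  60.818·x + 38.650·y = -1418.486192
  -72.158·x + 20.680·y = 1919.830724
det = 60.818·20.680 − 38.650·-72.158 = 4046.622940
x = (-1418.486192·20.680 − 38.650·1919.830724) / 4046.622940 = -25.585718
y = (60.818·1919.830724 − -1418.486192·-72.158) / 4046.622940 = 3.559793

x=-25.586 y=3.560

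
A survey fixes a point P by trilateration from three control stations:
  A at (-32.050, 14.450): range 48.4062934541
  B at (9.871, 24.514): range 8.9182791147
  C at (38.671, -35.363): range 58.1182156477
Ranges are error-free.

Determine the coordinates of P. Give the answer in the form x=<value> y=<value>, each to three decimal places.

x=16.208 y=18.239

eq1: (x + 32.050)² + (y − 14.450)² = 48.4062934541²
eq2: (x − 9.871)² + (y − 24.514)² = 8.9182791147²
eq3: (x − 38.671)² + (y + 35.363)² = 58.1182156477²
eq1−eq3, eq1−eq2 (x²,y² cancel):
  141.442·x − 99.626·y = 475.425266
  83.842·x + 20.128·y = 1726.001381
det = 141.442·20.128 − -99.626·83.842 = 11199.787668
x = (475.425266·20.128 − -99.626·1726.001381) / 11199.787668 = 16.207805
y = (141.442·1726.001381 − 475.425266·83.842) / 11199.787668 = 18.238603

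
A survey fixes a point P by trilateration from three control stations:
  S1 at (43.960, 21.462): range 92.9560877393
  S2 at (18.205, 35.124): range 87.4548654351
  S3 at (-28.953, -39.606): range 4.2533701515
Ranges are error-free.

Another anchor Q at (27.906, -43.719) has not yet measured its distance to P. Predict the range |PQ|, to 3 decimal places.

52.898

eq1: (x − 43.960)² + (y − 21.462)² = 92.9560877393²
eq2: (x − 18.205)² + (y − 35.124)² = 87.4548654351²
eq3: (x + 28.953)² + (y + 39.606)² = 4.2533701515²
eq1−eq2, eq1−eq3 (x²,y² cancel):
  -51.510·x + 27.324·y = 164.499117
  -145.826·x − 122.136·y = 8636.555491
det = -51.510·-122.136 − 27.324·-145.826 = 10275.774984
x = (164.499117·-122.136 − 27.324·8636.555491) / 10275.774984 = -24.920408
y = (-51.510·8636.555491 − 164.499117·-145.826) / 10275.774984 = -40.958538
|P − Q| = √((-24.920408 − 27.906)² + (-40.958538 − -43.719)²) = 52.898483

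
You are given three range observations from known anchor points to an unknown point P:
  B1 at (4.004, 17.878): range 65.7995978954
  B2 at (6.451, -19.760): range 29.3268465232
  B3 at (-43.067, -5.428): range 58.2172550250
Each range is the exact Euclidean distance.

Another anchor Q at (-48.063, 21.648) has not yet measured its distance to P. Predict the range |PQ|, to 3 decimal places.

82.645

eq1: (x − 4.004)² + (y − 17.878)² = 65.7995978954²
eq2: (x − 6.451)² + (y + 19.760)² = 29.3268465232²
eq3: (x + 43.067)² + (y + 5.428)² = 58.2172550250²
eq3−eq2, eq3−eq1 (x²,y² cancel):
  99.036·x − 28.664·y = 1077.028184
  94.142·x + 46.612·y = -2488.913074
det = 99.036·46.612 − -28.664·94.142 = 7314.752320
x = (1077.028184·46.612 − -28.664·-2488.913074) / 7314.752320 = -2.890018
y = (99.036·-2488.913074 − 1077.028184·94.142) / 7314.752320 = -47.559448
|P − Q| = √((-2.890018 − -48.063)² + (-47.559448 − 21.648)²) = 82.645442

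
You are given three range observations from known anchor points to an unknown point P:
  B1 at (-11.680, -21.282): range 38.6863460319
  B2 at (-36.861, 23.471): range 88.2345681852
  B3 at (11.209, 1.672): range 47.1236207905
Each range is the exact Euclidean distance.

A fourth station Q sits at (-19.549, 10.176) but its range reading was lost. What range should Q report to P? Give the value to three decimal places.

67.164

eq1: (x + 11.680)² + (y + 21.282)² = 38.6863460319²
eq2: (x + 36.861)² + (y − 23.471)² = 88.2345681852²
eq3: (x − 11.209)² + (y − 1.672)² = 47.1236207905²
eq1−eq3, eq1−eq2 (x²,y² cancel):
  45.778·x + 45.908·y = -1184.910926
  -50.362·x + 89.506·y = -4968.430416
det = 45.778·89.506 − 45.908·-50.362 = 6409.424364
x = (-1184.910926·89.506 − 45.908·-4968.430416) / 6409.424364 = 19.039786
y = (45.778·-4968.430416 − -1184.910926·-50.362) / 6409.424364 = -44.796424
|P − Q| = √((19.039786 − -19.549)² + (-44.796424 − 10.176)²) = 67.164438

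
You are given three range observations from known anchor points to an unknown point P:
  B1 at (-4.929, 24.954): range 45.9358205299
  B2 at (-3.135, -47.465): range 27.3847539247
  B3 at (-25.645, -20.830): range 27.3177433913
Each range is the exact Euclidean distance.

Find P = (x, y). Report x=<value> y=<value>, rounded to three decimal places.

x=1.671 y=-20.505

eq1: (x + 4.929)² + (y − 24.954)² = 45.9358205299²
eq2: (x + 3.135)² + (y + 47.465)² = 27.3847539247²
eq3: (x + 25.645)² + (y + 20.830)² = 27.3177433913²
eq1−eq2, eq1−eq3 (x²,y² cancel):
  3.588·x − 144.838·y = 2975.932153
  -41.432·x − 91.568·y = 1808.398272
det = 3.588·-91.568 − -144.838·-41.432 = -6329.474000
x = (2975.932153·-91.568 − -144.838·1808.398272) / -6329.474000 = 1.670813
y = (3.588·1808.398272 − 2975.932153·-41.432) / -6329.474000 = -20.505235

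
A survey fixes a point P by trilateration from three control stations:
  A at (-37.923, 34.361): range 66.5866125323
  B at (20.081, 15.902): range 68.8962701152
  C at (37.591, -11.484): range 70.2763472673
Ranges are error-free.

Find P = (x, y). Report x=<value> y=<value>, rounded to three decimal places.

x=-29.710 y=-31.717

eq1: (x + 37.923)² + (y − 34.361)² = 66.5866125323²
eq2: (x − 20.081)² + (y − 15.902)² = 68.8962701152²
eq3: (x − 37.591)² + (y + 11.484)² = 70.2763472673²
eq3−eq1, eq3−eq2 (x²,y² cancel):
  -151.028·x + 91.690·y = 1578.854730
  -35.020·x + 54.772·y = -696.776423
det = -151.028·54.772 − 91.690·-35.020 = -5061.121816
x = (1578.854730·54.772 − 91.690·-696.776423) / -5061.121816 = -29.709710
y = (-151.028·-696.776423 − 1578.854730·-35.020) / -5061.121816 = -31.717127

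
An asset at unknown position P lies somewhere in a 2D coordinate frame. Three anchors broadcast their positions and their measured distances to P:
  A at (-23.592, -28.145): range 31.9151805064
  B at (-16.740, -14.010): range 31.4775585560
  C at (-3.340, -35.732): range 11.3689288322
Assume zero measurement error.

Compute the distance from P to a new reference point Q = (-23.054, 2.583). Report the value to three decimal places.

eq1: (x + 23.592)² + (y + 28.145)² = 31.9151805064²
eq2: (x + 16.740)² + (y + 14.010)² = 31.4775585560²
eq3: (x + 3.340)² + (y + 35.732)² = 11.3689288322²
eq2−eq1, eq2−eq3 (x²,y² cancel):
  -13.704·x − 28.270·y = 844.473735
  26.800·x − 43.444·y = 1673.007874
det = -13.704·-43.444 − -28.270·26.800 = 1352.992576
x = (844.473735·-43.444 − -28.270·1673.007874) / 1352.992576 = 7.840853
y = (-13.704·1673.007874 − 844.473735·26.800) / 1352.992576 = -33.672613
|P − Q| = √((7.840853 − -23.054)² + (-33.672613 − 2.583)²) = 47.633617

47.634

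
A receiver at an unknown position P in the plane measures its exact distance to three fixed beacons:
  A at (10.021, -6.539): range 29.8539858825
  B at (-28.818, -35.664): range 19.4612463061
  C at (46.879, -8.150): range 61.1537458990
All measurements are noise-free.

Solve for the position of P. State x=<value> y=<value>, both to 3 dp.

x=-11.080 y=-27.658

eq1: (x − 10.021)² + (y + 6.539)² = 29.8539858825²
eq2: (x + 28.818)² + (y + 35.664)² = 19.4612463061²
eq3: (x − 46.879)² + (y + 8.150)² = 61.1537458990²
eq2−eq1, eq2−eq3 (x²,y² cancel):
  77.678·x + 58.250·y = -2471.739423
  151.394·x + 55.028·y = -3199.375409
det = 77.678·55.028 − 58.250·151.394 = -4544.235516
x = (-2471.739423·55.028 − 58.250·-3199.375409) / -4544.235516 = -11.079694
y = (77.678·-3199.375409 − -2471.739423·151.394) / -4544.235516 = -27.658213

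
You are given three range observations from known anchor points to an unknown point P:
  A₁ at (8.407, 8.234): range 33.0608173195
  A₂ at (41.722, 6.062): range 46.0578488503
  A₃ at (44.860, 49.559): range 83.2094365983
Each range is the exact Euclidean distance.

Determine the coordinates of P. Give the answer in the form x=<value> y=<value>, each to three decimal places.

eq1: (x − 8.407)² + (y − 8.234)² = 33.0608173195²
eq2: (x − 41.722)² + (y − 6.062)² = 46.0578488503²
eq3: (x − 44.860)² + (y − 49.559)² = 83.2094365983²
eq3−eq1, eq3−eq2 (x²,y² cancel):
  -72.906·x − 82.650·y = 1500.755021
  -6.276·x − 86.994·y = 2111.443945
det = -72.906·-86.994 − -82.650·-6.276 = 5823.673164
x = (1500.755021·-86.994 − -82.650·2111.443945) / 5823.673164 = 7.547498
y = (-72.906·2111.443945 − 1500.755021·-6.276) / 5823.673164 = -24.815643

x=7.547 y=-24.816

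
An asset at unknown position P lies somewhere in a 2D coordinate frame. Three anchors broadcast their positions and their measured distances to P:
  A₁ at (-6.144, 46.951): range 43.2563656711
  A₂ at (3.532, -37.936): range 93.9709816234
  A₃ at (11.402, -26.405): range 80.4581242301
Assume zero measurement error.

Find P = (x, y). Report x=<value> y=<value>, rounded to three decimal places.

x=37.014 y=49.868

eq1: (x + 6.144)² + (y − 46.951)² = 43.2563656711²
eq2: (x − 3.532)² + (y + 37.936)² = 93.9709816234²
eq3: (x − 11.402)² + (y + 26.405)² = 80.4581242301²
eq1−eq2, eq1−eq3 (x²,y² cancel):
  19.352·x − 169.774·y = -7749.962233
  35.092·x − 146.712·y = -6017.312092
det = 19.352·-146.712 − -169.774·35.092 = 3118.538584
x = (-7749.962233·-146.712 − -169.774·-6017.312092) / 3118.538584 = 37.013913
y = (19.352·-6017.312092 − -7749.962233·35.092) / 3118.538584 = 49.867798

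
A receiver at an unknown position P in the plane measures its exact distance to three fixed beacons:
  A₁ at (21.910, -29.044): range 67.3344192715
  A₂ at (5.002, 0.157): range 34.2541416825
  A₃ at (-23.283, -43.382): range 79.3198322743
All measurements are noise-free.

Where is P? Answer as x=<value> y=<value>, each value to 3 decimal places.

eq1: (x − 21.910)² + (y + 29.044)² = 67.3344192715²
eq2: (x − 5.002)² + (y − 0.157)² = 34.2541416825²
eq3: (x + 23.283)² + (y + 43.382)² = 79.3198322743²
eq3−eq1, eq3−eq2 (x²,y² cancel):
  90.386·x + 28.676·y = 657.217796
  56.570·x + 87.078·y = 2719.238210
det = 90.386·87.078 − 28.676·56.570 = 6248.430788
x = (657.217796·87.078 − 28.676·2719.238210) / 6248.430788 = -3.320460
y = (90.386·2719.238210 − 657.217796·56.570) / 6248.430788 = 33.384743

x=-3.320 y=33.385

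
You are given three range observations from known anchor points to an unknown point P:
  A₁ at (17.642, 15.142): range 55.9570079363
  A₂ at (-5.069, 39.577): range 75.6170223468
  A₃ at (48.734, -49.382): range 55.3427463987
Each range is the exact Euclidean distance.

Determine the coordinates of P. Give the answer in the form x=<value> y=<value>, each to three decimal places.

eq1: (x − 17.642)² + (y − 15.142)² = 55.9570079363²
eq2: (x + 5.069)² + (y − 39.577)² = 75.6170223468²
eq3: (x − 48.734)² + (y + 49.382)² = 55.3427463987²
eq1−eq3, eq1−eq2 (x²,y² cancel):
  62.184·x − 129.048·y = 4341.431510
  -45.422·x + 48.870·y = -1535.233969
det = 62.184·48.870 − -129.048·-45.422 = -2822.686176
x = (4341.431510·48.870 − -129.048·-1535.233969) / -2822.686176 = -4.976424
y = (62.184·-1535.233969 − 4341.431510·-45.422) / -2822.686176 = -36.039966

x=-4.976 y=-36.040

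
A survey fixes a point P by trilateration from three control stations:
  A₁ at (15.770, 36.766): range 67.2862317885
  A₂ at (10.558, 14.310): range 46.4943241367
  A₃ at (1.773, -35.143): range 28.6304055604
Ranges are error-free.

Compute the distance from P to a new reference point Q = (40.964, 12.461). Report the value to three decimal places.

70.277

eq1: (x − 15.770)² + (y − 36.766)² = 67.2862317885²
eq2: (x − 10.558)² + (y − 14.310)² = 46.4943241367²
eq3: (x − 1.773)² + (y + 35.143)² = 28.6304055604²
eq3−eq2, eq3−eq1 (x²,y² cancel):
  17.570·x + 98.906·y = -2263.948568
  27.994·x + 143.818·y = -3345.479188
det = 17.570·143.818 − 98.906·27.994 = -241.892304
x = (-2263.948568·143.818 − 98.906·-3345.479188) / -241.892304 = -21.875063
y = (17.570·-3345.479188 − -2263.948568·27.994) / -241.892304 = -19.003940
|P − Q| = √((-21.875063 − 40.964)² + (-19.003940 − 12.461)²) = 70.276527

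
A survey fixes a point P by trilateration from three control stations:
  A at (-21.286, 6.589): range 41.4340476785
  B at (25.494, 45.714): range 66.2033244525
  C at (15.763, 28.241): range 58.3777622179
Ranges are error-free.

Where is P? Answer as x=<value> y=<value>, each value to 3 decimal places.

eq1: (x + 21.286)² + (y − 6.589)² = 41.4340476785²
eq2: (x − 25.494)² + (y − 45.714)² = 66.2033244525²
eq3: (x − 15.763)² + (y − 28.241)² = 58.3777622179²
eq3−eq1, eq3−eq2 (x²,y² cancel):
  -74.098·x − 43.304·y = 1141.665282
  19.462·x + 34.946·y = 718.770535
det = -74.098·34.946 − -43.304·19.462 = -1746.646260
x = (1141.665282·34.946 − -43.304·718.770535) / -1746.646260 = -40.662082
y = (-74.098·718.770535 − 1141.665282·19.462) / -1746.646260 = 43.213414

x=-40.662 y=43.213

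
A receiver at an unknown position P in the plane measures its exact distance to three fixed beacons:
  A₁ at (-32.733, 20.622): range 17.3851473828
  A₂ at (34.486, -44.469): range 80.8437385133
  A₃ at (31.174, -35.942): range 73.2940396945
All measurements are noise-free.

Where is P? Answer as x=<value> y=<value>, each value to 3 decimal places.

x=-30.694 y=3.357

eq1: (x + 32.733)² + (y − 20.622)² = 17.3851473828²
eq2: (x − 34.486)² + (y + 44.469)² = 80.8437385133²
eq3: (x − 31.174)² + (y + 35.942)² = 73.2940396945²
eq3−eq2, eq3−eq1 (x²,y² cancel):
  6.624·x − 17.054·y = -260.563285
  -127.814·x + 113.128·y = 4302.843438
det = 6.624·113.128 − -17.054·-127.814 = -1430.380084
x = (-260.563285·113.128 − -17.054·4302.843438) / -1430.380084 = -30.693722
y = (6.624·4302.843438 − -260.563285·-127.814) / -1430.380084 = 3.356871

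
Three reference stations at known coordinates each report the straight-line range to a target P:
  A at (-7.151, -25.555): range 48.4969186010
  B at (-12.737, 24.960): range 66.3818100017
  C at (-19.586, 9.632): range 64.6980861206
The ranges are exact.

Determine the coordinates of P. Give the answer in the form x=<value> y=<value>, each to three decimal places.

eq1: (x + 7.151)² + (y + 25.555)² = 48.4969186010²
eq2: (x + 12.737)² + (y − 24.960)² = 66.3818100017²
eq3: (x + 19.586)² + (y − 9.632)² = 64.6980861206²
eq2−eq1, eq2−eq3 (x²,y² cancel):
  11.172·x − 101.030·y = 1973.555642
  -13.698·x − 30.656·y = -88.143598
det = 11.172·-30.656 − -101.030·-13.698 = -1726.397772
x = (1973.555642·-30.656 − -101.030·-88.143598) / -1726.397772 = 40.203058
y = (11.172·-88.143598 − 1973.555642·-13.698) / -1726.397772 = -15.088658

x=40.203 y=-15.089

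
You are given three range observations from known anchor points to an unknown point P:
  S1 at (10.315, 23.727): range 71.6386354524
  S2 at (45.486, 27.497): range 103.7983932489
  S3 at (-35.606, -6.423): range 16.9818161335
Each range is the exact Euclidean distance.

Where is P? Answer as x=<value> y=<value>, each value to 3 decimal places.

eq1: (x − 10.315)² + (y − 23.727)² = 71.6386354524²
eq2: (x − 45.486)² + (y − 27.497)² = 103.7983932489²
eq3: (x + 35.606)² + (y + 6.423)² = 16.9818161335²
eq2−eq1, eq2−eq3 (x²,y² cancel):
  -70.342·x − 7.540·y = 3486.320901
  -162.184·x − 67.840·y = 8969.705322
det = -70.342·-67.840 − -7.540·-162.184 = 3549.133920
x = (3486.320901·-67.840 − -7.540·8969.705322) / 3549.133920 = -47.583561
y = (-70.342·8969.705322 − 3486.320901·-162.184) / 3549.133920 = -18.461277

x=-47.584 y=-18.461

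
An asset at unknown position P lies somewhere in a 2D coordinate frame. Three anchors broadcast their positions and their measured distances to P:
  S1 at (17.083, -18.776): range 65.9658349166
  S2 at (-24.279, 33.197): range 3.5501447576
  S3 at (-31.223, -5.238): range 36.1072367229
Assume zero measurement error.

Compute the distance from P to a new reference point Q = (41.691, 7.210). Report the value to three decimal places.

72.256

eq1: (x − 17.083)² + (y + 18.776)² = 65.9658349166²
eq2: (x + 24.279)² + (y − 33.197)² = 3.5501447576²
eq3: (x + 31.223)² + (y + 5.238)² = 36.1072367229²
eq1−eq3, eq1−eq2 (x²,y² cancel):
  -96.612·x + 27.076·y = 3405.704140
  -82.724·x + 103.946·y = 5386.031433
det = -96.612·103.946 − 27.076·-82.724 = -7802.595928
x = (3405.704140·103.946 − 27.076·5386.031433) / -7802.595928 = -26.680497
y = (-96.612·5386.031433 − 3405.704140·-82.724) / -7802.595928 = 30.582360
|P − Q| = √((-26.680497 − 41.691)² + (30.582360 − 7.210)²) = 72.255995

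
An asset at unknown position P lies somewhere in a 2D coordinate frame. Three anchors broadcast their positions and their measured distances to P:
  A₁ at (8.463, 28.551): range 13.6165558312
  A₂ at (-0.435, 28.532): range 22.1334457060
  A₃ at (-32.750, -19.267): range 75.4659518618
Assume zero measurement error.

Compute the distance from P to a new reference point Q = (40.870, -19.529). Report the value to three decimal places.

56.675

eq1: (x − 8.463)² + (y − 28.551)² = 13.6165558312²
eq2: (x + 0.435)² + (y − 28.532)² = 22.1334457060²
eq3: (x + 32.750)² + (y + 19.267)² = 75.4659518618²
eq2−eq3, eq2−eq1 (x²,y² cancel):
  -64.630·x − 95.598·y = -4575.704932
  17.796·x + 0.038·y = 376.996547
det = -64.630·0.038 − -95.598·17.796 = 1698.806068
x = (-4575.704932·0.038 − -95.598·376.996547) / 1698.806068 = 21.112615
y = (-64.630·376.996547 − -4575.704932·17.796) / 1698.806068 = 33.590625
|P − Q| = √((21.112615 − 40.870)² + (33.590625 − -19.529)²) = 56.674940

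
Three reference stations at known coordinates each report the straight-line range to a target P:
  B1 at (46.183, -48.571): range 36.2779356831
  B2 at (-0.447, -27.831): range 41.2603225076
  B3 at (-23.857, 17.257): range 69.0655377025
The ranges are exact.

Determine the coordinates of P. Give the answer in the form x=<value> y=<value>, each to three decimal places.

eq1: (x − 46.183)² + (y + 48.571)² = 36.2779356831²
eq2: (x + 0.447)² + (y + 27.831)² = 41.2603225076²
eq3: (x + 23.857)² + (y − 17.257)² = 69.0655377025²
eq3−eq2, eq3−eq1 (x²,y² cancel):
  46.820·x − 90.176·y = 2975.438157
  140.080·x − 131.656·y = 7079.010913
det = 46.820·-131.656 − -90.176·140.080 = 6467.720160
x = (2975.438157·-131.656 − -90.176·7079.010913) / 6467.720160 = 38.131304
y = (46.820·7079.010913 − 2975.438157·140.080) / 6467.720160 = -13.197863

x=38.131 y=-13.198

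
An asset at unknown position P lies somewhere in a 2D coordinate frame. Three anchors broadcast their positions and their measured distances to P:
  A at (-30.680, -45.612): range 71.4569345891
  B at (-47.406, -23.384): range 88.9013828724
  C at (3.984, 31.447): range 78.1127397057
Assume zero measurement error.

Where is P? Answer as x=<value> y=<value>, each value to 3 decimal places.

x=40.337 y=-37.691

eq1: (x + 30.680)² + (y + 45.612)² = 71.4569345891²
eq2: (x + 47.406)² + (y + 23.384)² = 88.9013828724²
eq3: (x − 3.984)² + (y − 31.447)² = 78.1127397057²
eq3−eq1, eq3−eq2 (x²,y² cancel):
  -69.328·x − 154.118·y = 3012.437482
  -102.780·x − 109.662·y = -12.501545
det = -69.328·-109.662 − -154.118·-102.780 = -8237.600904
x = (3012.437482·-109.662 − -154.118·-12.501545) / -8237.600904 = 40.336578
y = (-69.328·-12.501545 − 3012.437482·-102.780) / -8237.600904 = -37.691196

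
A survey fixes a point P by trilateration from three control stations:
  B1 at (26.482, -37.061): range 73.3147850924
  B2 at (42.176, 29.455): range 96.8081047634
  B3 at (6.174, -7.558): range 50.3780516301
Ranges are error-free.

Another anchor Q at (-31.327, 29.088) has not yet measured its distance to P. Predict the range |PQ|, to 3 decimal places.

eq1: (x − 26.482)² + (y + 37.061)² = 73.3147850924²
eq2: (x − 42.176)² + (y − 29.455)² = 96.8081047634²
eq3: (x − 6.174)² + (y + 7.558)² = 50.3780516301²
eq2−eq3, eq2−eq1 (x²,y² cancel):
  -72.004·x − 74.026·y = 4282.690701
  -31.388·x − 133.032·y = 3425.153479
det = -72.004·-133.032 − -74.026·-31.388 = 7255.308040
x = (4282.690701·-133.032 − -74.026·3425.153479) / 7255.308040 = -43.579748
y = (-72.004·3425.153479 − 4282.690701·-31.388) / 7255.308040 = -15.464492
|P − Q| = √((-43.579748 − -31.327)² + (-15.464492 − 29.088)²) = 46.206649

46.207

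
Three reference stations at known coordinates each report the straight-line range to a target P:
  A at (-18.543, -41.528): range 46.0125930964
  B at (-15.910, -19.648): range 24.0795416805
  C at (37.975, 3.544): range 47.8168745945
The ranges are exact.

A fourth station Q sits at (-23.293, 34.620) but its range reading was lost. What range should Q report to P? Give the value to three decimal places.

eq1: (x + 18.543)² + (y + 41.528)² = 46.0125930964²
eq2: (x + 15.910)² + (y + 19.648)² = 24.0795416805²
eq3: (x − 37.975)² + (y − 3.544)² = 47.8168745945²
eq1−eq2, eq1−eq3 (x²,y² cancel):
  5.266·x + 43.760·y = 108.088767
  113.036·x + 90.144·y = -783.051845
det = 5.266·90.144 − 43.760·113.036 = -4471.757056
x = (108.088767·90.144 − 43.760·-783.051845) / -4471.757056 = -9.841747
y = (5.266·-783.051845 − 108.088767·113.036) / -4471.757056 = 3.654374
|P − Q| = √((-9.841747 − -23.293)² + (3.654374 − 34.620)²) = 33.761016

33.761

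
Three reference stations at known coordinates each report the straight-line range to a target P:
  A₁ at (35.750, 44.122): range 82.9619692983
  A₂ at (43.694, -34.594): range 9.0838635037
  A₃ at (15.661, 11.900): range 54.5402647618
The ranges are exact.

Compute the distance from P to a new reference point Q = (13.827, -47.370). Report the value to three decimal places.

eq1: (x − 35.750)² + (y − 44.122)² = 82.9619692983²
eq2: (x − 43.694)² + (y + 34.594)² = 9.0838635037²
eq3: (x − 15.661)² + (y − 11.900)² = 54.5402647618²
eq1−eq3, eq1−eq2 (x²,y² cancel):
  -40.178·x − 64.444·y = 1070.111407
  15.888·x − 157.432·y = 6681.268862
det = -40.178·-157.432 − -64.444·15.888 = 7349.189168
x = (1070.111407·-157.432 − -64.444·6681.268862) / 7349.189168 = 35.663514
y = (-40.178·6681.268862 − 1070.111407·15.888) / 7349.189168 = -38.839924
|P − Q| = √((35.663514 − 13.827)² + (-38.839924 − -47.370)²) = 23.443454

23.443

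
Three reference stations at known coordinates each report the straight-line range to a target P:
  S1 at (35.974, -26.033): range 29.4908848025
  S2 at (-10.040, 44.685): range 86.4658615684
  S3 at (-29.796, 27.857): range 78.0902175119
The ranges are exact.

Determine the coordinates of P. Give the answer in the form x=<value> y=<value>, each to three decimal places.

x=9.732 y=-39.490

eq1: (x − 35.974)² + (y + 26.033)² = 29.4908848025²
eq2: (x + 10.040)² + (y − 44.685)² = 86.4658615684²
eq3: (x + 29.796)² + (y − 27.857)² = 78.0902175119²
eq3−eq1, eq3−eq2 (x²,y² cancel):
  131.540·x − 107.780·y = 5536.401485
  39.512·x + 33.656·y = -944.526386
det = 131.540·33.656 − -107.780·39.512 = 8685.713600
x = (5536.401485·33.656 − -107.780·-944.526386) / 8685.713600 = 9.732312
y = (131.540·-944.526386 − 5536.401485·39.512) / 8685.713600 = -39.489823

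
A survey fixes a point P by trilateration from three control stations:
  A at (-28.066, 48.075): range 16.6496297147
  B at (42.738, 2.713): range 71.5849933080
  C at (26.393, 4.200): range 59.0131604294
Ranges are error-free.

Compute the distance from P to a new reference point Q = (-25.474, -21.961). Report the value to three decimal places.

72.782

eq1: (x + 28.066)² + (y − 48.075)² = 16.6496297147²
eq2: (x − 42.738)² + (y − 2.713)² = 71.5849933080²
eq3: (x − 26.393)² + (y − 4.200)² = 59.0131604294²
eq3−eq1, eq3−eq2 (x²,y² cancel):
  -108.918·x + 87.750·y = 5590.018466
  32.690·x − 2.974·y = -522.191599
det = -108.918·-2.974 − 87.750·32.690 = -2544.625368
x = (5590.018466·-2.974 − 87.750·-522.191599) / -2544.625368 = -11.474223
y = (-108.918·-522.191599 − 5590.018466·32.690) / -2544.625368 = 49.461756
|P − Q| = √((-11.474223 − -25.474)² + (49.461756 − -21.961)²) = 72.781892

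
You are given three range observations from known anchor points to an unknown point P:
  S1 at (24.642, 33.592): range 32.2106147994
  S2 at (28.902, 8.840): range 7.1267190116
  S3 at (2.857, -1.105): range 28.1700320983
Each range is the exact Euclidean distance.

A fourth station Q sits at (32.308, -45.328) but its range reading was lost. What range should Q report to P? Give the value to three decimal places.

eq1: (x − 24.642)² + (y − 33.592)² = 32.2106147994²
eq2: (x − 28.902)² + (y − 8.840)² = 7.1267190116²
eq3: (x − 2.857)² + (y + 1.105)² = 28.1700320983²
eq1−eq3, eq1−eq2 (x²,y² cancel):
  -43.570·x − 69.394·y = -1482.294157
  8.520·x − 49.504·y = 164.554158
det = -43.570·-49.504 − -69.394·8.520 = 2748.126160
x = (-1482.294157·-49.504 − -69.394·164.554158) / 2748.126160 = 30.856866
y = (-43.570·164.554158 − -1482.294157·8.520) / 2748.126160 = 1.986634
|P − Q| = √((30.856866 − 32.308)² + (1.986634 − -45.328)²) = 47.336882

47.337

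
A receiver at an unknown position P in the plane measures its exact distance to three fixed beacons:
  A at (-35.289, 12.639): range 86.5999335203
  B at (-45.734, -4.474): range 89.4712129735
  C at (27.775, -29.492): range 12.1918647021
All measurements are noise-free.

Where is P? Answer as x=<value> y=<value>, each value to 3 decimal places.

eq1: (x + 35.289)² + (y − 12.639)² = 86.5999335203²
eq2: (x + 45.734)² + (y + 4.474)² = 89.4712129735²
eq3: (x − 27.775)² + (y + 29.492)² = 12.1918647021²
eq3−eq1, eq3−eq2 (x²,y² cancel):
  -126.128·x + 84.262·y = -7587.077768
  -147.018·x + 50.036·y = -7386.069643
det = -126.128·50.036 − 84.262·-147.018 = 6077.090108
x = (-7587.077768·50.036 − 84.262·-7386.069643) / 6077.090108 = 39.943126
y = (-126.128·-7386.069643 − -7587.077768·-147.018) / 6077.090108 = -30.252441

x=39.943 y=-30.252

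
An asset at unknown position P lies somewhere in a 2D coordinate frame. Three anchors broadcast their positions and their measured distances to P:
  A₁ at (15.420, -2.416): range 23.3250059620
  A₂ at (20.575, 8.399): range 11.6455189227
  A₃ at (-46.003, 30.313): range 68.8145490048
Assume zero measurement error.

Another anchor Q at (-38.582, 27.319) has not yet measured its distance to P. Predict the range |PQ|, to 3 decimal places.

eq1: (x − 15.420)² + (y + 2.416)² = 23.3250059620²
eq2: (x − 20.575)² + (y − 8.399)² = 11.6455189227²
eq3: (x + 46.003)² + (y − 30.313)² = 68.8145490048²
eq3−eq2, eq3−eq1 (x²,y² cancel):
  133.156·x − 43.828·y = 2058.543892
  122.846·x − 65.458·y = 1399.845730
det = 133.156·-65.458 − -43.828·122.846 = -3332.030960
x = (2058.543892·-65.458 − -43.828·1399.845730) / -3332.030960 = 22.027325
y = (133.156·1399.845730 − 2058.543892·122.846) / -3332.030960 = 19.953604
|P − Q| = √((22.027325 − -38.582)² + (19.953604 − 27.319)²) = 61.055215

61.055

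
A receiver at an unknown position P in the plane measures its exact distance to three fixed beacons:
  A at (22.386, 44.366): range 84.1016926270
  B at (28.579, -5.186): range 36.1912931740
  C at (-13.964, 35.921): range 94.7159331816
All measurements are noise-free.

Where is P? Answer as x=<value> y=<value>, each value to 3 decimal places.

x=47.952 y=-35.756

eq1: (x − 22.386)² + (y − 44.366)² = 84.1016926270²
eq2: (x − 28.579)² + (y + 5.186)² = 36.1912931740²
eq3: (x + 13.964)² + (y − 35.921)² = 94.7159331816²
eq2−eq1, eq2−eq3 (x²,y² cancel):
  -12.386·x + 99.104·y = -4137.463886
  -85.086·x + 82.214·y = -7019.640597
det = -12.386·82.214 − 99.104·-85.086 = 7414.060340
x = (-4137.463886·82.214 − 99.104·-7019.640597) / 7414.060340 = 47.951728
y = (-12.386·-7019.640597 − -4137.463886·-85.086) / 7414.060340 = -35.755709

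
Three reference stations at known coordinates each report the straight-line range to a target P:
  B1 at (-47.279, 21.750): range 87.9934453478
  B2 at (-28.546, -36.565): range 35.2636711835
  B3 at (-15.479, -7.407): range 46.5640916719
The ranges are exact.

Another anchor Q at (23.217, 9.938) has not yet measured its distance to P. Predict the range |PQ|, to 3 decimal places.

eq1: (x + 47.279)² + (y − 21.750)² = 87.9934453478²
eq2: (x + 28.546)² + (y + 36.565)² = 35.2636711835²
eq3: (x + 15.479)² + (y + 7.407)² = 46.5640916719²
eq1−eq2, eq1−eq3 (x²,y² cancel):
  37.466·x − 116.630·y = 5942.826919
  63.600·x − 58.314·y = 3160.728540
det = 37.466·-58.314 − -116.630·63.600 = 5232.875676
x = (5942.826919·-58.314 − -116.630·3160.728540) / 5232.875676 = 4.220578
y = (37.466·3160.728540 − 5942.826919·63.600) / 5232.875676 = -49.598720
|P − Q| = √((4.220578 − 23.217)² + (-49.598720 − 9.938)²) = 62.493880

62.494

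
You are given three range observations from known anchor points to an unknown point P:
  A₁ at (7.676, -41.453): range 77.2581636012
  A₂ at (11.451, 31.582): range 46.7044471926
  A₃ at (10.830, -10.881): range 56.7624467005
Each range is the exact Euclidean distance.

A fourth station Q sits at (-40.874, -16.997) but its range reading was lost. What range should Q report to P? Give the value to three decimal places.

eq1: (x − 7.676)² + (y + 41.453)² = 77.2581636012²
eq2: (x − 11.451)² + (y − 31.582)² = 46.7044471926²
eq3: (x − 10.830)² + (y + 10.881)² = 56.7624467005²
eq2−eq1, eq2−eq3 (x²,y² cancel):
  -7.550·x − 146.070·y = -3138.794395
  -1.242·x − 84.926·y = -1933.533032
det = -7.550·-84.926 − -146.070·-1.242 = 459.772360
x = (-3138.794395·-84.926 − -146.070·-1933.533032) / 459.772360 = -34.508201
y = (-7.550·-1933.533032 − -3138.794395·-1.242) / 459.772360 = 23.271933
|P − Q| = √((-34.508201 − -40.874)² + (23.271933 − -16.997)²) = 40.768988

40.769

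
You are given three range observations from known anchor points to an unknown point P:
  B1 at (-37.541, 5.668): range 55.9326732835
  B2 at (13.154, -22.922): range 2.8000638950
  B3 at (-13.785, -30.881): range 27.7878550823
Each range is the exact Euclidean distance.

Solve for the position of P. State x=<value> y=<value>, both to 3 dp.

eq1: (x + 37.541)² + (y − 5.668)² = 55.9326732835²
eq2: (x − 13.154)² + (y + 22.922)² = 2.8000638950²
eq3: (x + 13.785)² + (y + 30.881)² = 27.7878550823²
eq3−eq1, eq3−eq2 (x²,y² cancel):
  -47.512·x + 73.098·y = -2058.508532
  53.878·x + 15.918·y = 319.107946
det = -47.512·15.918 − 73.098·53.878 = -4694.670060
x = (-2058.508532·15.918 − 73.098·319.107946) / -4694.670060 = 11.948335
y = (-47.512·319.107946 − -2058.508532·53.878) / -4694.670060 = -20.394802

x=11.948 y=-20.395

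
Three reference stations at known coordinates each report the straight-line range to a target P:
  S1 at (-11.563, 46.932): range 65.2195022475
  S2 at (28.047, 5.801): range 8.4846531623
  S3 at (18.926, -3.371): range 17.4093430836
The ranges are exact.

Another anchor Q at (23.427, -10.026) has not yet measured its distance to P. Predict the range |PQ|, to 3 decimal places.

eq1: (x + 11.563)² + (y − 46.932)² = 65.2195022475²
eq2: (x − 28.047)² + (y − 5.801)² = 8.4846531623²
eq3: (x − 18.926)² + (y + 3.371)² = 17.4093430836²
eq1−eq2, eq1−eq3 (x²,y² cancel):
  79.220·x − 82.262·y = 2665.564351
  60.978·x − 100.606·y = 1983.739771
det = 79.220·-100.606 − -82.262·60.978 = -2953.835084
x = (2665.564351·-100.606 − -82.262·1983.739771) / -2953.835084 = 35.542054
y = (79.220·1983.739771 − 2665.564351·60.978) / -2953.835084 = 1.824380
|P − Q| = √((35.542054 − 23.427)² + (1.824380 − -10.026)²) = 16.947154

16.947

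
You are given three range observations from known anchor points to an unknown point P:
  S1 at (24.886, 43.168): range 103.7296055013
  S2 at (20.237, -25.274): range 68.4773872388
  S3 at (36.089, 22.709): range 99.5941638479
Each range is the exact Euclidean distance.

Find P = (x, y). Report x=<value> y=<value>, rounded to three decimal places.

x=-48.032 y=-30.607

eq1: (x − 24.886)² + (y − 43.168)² = 103.7296055013²
eq2: (x − 20.237)² + (y + 25.274)² = 68.4773872388²
eq3: (x − 36.089)² + (y − 22.709)² = 99.5941638479²
eq3−eq1, eq3−eq2 (x²,y² cancel):
  -22.406·x + 40.918·y = -176.158967
  -31.704·x − 95.966·y = 4460.041553
det = -22.406·-95.966 − 40.918·-31.704 = 3447.478468
x = (-176.158967·-95.966 − 40.918·4460.041553) / 3447.478468 = -48.032413
y = (-22.406·4460.041553 − -176.158967·-31.704) / 3447.478468 = -30.606902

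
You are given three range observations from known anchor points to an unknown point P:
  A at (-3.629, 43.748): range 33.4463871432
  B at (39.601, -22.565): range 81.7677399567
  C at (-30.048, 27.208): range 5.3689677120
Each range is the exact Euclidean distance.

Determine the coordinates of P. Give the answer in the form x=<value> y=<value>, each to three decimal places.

x=-28.991 y=21.944

eq1: (x + 3.629)² + (y − 43.748)² = 33.4463871432²
eq2: (x − 39.601)² + (y + 22.565)² = 81.7677399567²
eq3: (x + 30.048)² + (y − 27.208)² = 5.3689677120²
eq1−eq3, eq1−eq2 (x²,y² cancel):
  -52.838·x − 33.080·y = 805.935422
  86.460·x − 132.626·y = -5416.941204
det = -52.838·-132.626 − -33.080·86.460 = 9867.789388
x = (805.935422·-132.626 − -33.080·-5416.941204) / 9867.789388 = -28.991337
y = (-52.838·-5416.941204 − 805.935422·86.460) / 9867.789388 = 21.944040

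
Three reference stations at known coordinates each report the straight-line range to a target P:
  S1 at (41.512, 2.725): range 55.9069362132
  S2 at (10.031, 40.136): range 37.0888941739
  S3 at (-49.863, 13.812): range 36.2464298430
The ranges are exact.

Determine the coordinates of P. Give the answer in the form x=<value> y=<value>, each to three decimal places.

x=-13.683 y=11.619

eq1: (x − 41.512)² + (y − 2.725)² = 55.9069362132²
eq2: (x − 10.031)² + (y − 40.136)² = 37.0888941739²
eq3: (x + 49.863)² + (y − 13.812)² = 36.2464298430²
eq3−eq1, eq3−eq2 (x²,y² cancel):
  182.750·x − 22.174·y = -2758.200184
  119.788·x + 52.648·y = -1027.353051
det = 182.750·52.648 − -22.174·119.788 = 12277.601112
x = (-2758.200184·52.648 − -22.174·-1027.353051) / 12277.601112 = -13.682986
y = (182.750·-1027.353051 − -2758.200184·119.788) / 12277.601112 = 11.618761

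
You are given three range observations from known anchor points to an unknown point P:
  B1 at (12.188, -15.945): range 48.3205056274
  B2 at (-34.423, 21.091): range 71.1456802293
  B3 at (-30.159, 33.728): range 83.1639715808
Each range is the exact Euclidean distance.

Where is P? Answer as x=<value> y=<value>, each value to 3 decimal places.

x=-22.942 y=-49.122

eq1: (x − 12.188)² + (y + 15.945)² = 48.3205056274²
eq2: (x + 34.423)² + (y − 21.091)² = 71.1456802293²
eq3: (x + 30.159)² + (y − 33.728)² = 83.1639715808²
eq3−eq2, eq3−eq1 (x²,y² cancel):
  -8.528·x − 25.274·y = 1437.168299
  84.694·x − 99.346·y = 2937.022009
det = -8.528·-99.346 − -25.274·84.694 = 2987.778844
x = (1437.168299·-99.346 − -25.274·2937.022009) / 2987.778844 = -22.942336
y = (-8.528·2937.022009 − 1437.168299·84.694) / 2987.778844 = -49.122262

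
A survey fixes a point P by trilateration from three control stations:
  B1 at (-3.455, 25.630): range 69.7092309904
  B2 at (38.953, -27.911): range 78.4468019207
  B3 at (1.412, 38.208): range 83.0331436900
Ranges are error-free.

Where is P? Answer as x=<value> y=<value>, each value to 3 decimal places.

eq1: (x + 3.455)² + (y − 25.630)² = 69.7092309904²
eq2: (x − 38.953)² + (y + 27.911)² = 78.4468019207²
eq3: (x − 1.412)² + (y − 38.208)² = 83.0331436900²
eq3−eq1, eq3−eq2 (x²,y² cancel):
  -9.734·x − 25.156·y = 1242.114983
  75.082·x − 132.238·y = 1575.117341
det = -9.734·-132.238 − -25.156·75.082 = 3175.967484
x = (1242.114983·-132.238 − -25.156·1575.117341) / 3175.967484 = -39.241947
y = (-9.734·1575.117341 − 1242.114983·75.082) / 3175.967484 = -34.191997

x=-39.242 y=-34.192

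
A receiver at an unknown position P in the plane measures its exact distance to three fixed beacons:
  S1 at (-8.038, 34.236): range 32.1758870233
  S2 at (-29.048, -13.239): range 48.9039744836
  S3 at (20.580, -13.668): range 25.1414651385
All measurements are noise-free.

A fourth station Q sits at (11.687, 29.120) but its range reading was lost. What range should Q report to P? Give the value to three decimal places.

18.715

eq1: (x + 8.038)² + (y − 34.236)² = 32.1758870233²
eq2: (x + 29.048)² + (y + 13.239)² = 48.9039744836²
eq3: (x − 20.580)² + (y + 13.668)² = 25.1414651385²
eq2−eq1, eq2−eq3 (x²,y² cancel):
  42.020·x + 94.950·y = 1573.966730
  99.256·x − 0.858·y = 1350.798650
det = 42.020·-0.858 − 94.950·99.256 = -9460.410360
x = (1573.966730·-0.858 − 94.950·1350.798650) / -9460.410360 = 13.700124
y = (42.020·1350.798650 − 1573.966730·99.256) / -9460.410360 = 10.513823
|P − Q| = √((13.700124 − 11.687)² + (10.513823 − 29.120)²) = 18.714766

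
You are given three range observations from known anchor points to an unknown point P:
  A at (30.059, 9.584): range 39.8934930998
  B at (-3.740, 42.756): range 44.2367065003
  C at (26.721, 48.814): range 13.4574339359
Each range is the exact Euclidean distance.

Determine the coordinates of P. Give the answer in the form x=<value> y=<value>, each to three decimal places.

eq1: (x − 30.059)² + (y − 9.584)² = 39.8934930998²
eq2: (x + 3.740)² + (y − 42.756)² = 44.2367065003²
eq3: (x − 26.721)² + (y − 48.814)² = 13.4574339359²
eq2−eq3, eq2−eq1 (x²,y² cancel):
  60.922·x + 12.116·y = 3030.538975
  67.598·x − 66.344·y = -481.271189
det = 60.922·-66.344 − 12.116·67.598 = -4860.826536
x = (3030.538975·-66.344 − 12.116·-481.271189) / -4860.826536 = 40.163333
y = (60.922·-481.271189 − 3030.538975·67.598) / -4860.826536 = 48.176658

x=40.163 y=48.177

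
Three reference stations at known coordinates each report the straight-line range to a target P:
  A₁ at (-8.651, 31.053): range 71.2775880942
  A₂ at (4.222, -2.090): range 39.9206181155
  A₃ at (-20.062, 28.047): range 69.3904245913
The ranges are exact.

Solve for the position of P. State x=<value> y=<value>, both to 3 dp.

eq1: (x + 8.651)² + (y − 31.053)² = 71.2775880942²
eq2: (x − 4.222)² + (y + 2.090)² = 39.9206181155²
eq3: (x + 20.062)² + (y − 28.047)² = 69.3904245913²
eq1−eq3, eq1−eq2 (x²,y² cancel):
  -22.822·x − 6.012·y = 415.452983
  25.746·x − 66.286·y = 2469.903588
det = -22.822·-66.286 − -6.012·25.746 = 1667.564044
x = (415.452983·-66.286 − -6.012·2469.903588) / 1667.564044 = -7.609696
y = (-22.822·2469.903588 − 415.452983·25.746) / 1667.564044 = -40.216981

x=-7.610 y=-40.217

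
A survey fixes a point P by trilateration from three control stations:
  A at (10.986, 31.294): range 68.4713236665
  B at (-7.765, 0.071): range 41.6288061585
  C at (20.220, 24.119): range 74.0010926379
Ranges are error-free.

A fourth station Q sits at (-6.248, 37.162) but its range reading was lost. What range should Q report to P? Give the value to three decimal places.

eq1: (x − 10.986)² + (y − 31.294)² = 68.4713236665²
eq2: (x + 7.765)² + (y − 0.071)² = 41.6288061585²
eq3: (x − 20.220)² + (y − 24.119)² = 74.0010926379²
eq2−eq1, eq2−eq3 (x²,y² cancel):
  37.502·x + 62.446·y = -1915.658296
  55.970·x + 48.096·y = -2812.929914
det = 37.502·48.096 − 62.446·55.970 = -1691.406428
x = (-1915.658296·48.096 − 62.446·-2812.929914) / -1691.406428 = -49.379451
y = (37.502·-2812.929914 − -1915.658296·55.970) / -1691.406428 = -1.022165
|P − Q| = √((-49.379451 − -6.248)² + (-1.022165 − 37.162)²) = 57.605143

57.605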